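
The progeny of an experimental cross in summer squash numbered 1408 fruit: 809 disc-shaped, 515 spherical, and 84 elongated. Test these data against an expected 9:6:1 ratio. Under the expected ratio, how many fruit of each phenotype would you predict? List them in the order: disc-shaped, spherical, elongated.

Expected counts for N = 1408 under a 9:6:1 ratio (total parts = 16):
  disc-shaped: 1408 × 9/16 = 792
  spherical: 1408 × 6/16 = 528
  elongated: 1408 × 1/16 = 88

792, 528, 88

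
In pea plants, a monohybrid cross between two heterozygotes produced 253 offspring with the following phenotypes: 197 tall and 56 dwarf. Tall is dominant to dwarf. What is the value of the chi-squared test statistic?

1.108

For a monohybrid cross between heterozygotes with complete dominance, the expected phenotypic ratio is 3:1.
Expected counts for N = 253 under a 3:1 ratio (total parts = 4):
  tall: 253 × 3/4 = 189.75
  dwarf: 253 × 1/4 = 63.25
χ² = Σ (O − E)² / E
  tall: (197 − 189.75)² / 189.75 = 0.2770
  dwarf: (56 − 63.25)² / 63.25 = 0.8310
χ² = 0.2770 + 0.8310 = 1.108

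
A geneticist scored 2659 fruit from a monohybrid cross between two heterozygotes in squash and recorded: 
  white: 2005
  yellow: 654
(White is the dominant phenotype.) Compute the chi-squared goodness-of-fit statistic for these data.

0.232

For a monohybrid cross between heterozygotes with complete dominance, the expected phenotypic ratio is 3:1.
Expected counts for N = 2659 under a 3:1 ratio (total parts = 4):
  white: 2659 × 3/4 = 1994.25
  yellow: 2659 × 1/4 = 664.75
χ² = Σ (O − E)² / E
  white: (2005 − 1994.25)² / 1994.25 = 0.0579
  yellow: (654 − 664.75)² / 664.75 = 0.1738
χ² = 0.0579 + 0.1738 = 0.2317 ≈ 0.232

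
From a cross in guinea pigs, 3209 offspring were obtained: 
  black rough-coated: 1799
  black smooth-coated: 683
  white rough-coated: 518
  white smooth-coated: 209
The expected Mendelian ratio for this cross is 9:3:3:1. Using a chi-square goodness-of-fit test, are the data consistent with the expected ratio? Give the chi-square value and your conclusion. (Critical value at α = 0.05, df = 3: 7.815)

Total ratio parts = 16. Expected numbers out of 3209:
  black rough-coated: 3209 × 9/16 = 1805.0625
  black smooth-coated: 3209 × 3/16 = 601.6875
  white rough-coated: 3209 × 3/16 = 601.6875
  white smooth-coated: 3209 × 1/16 = 200.5625
χ² = Σ (O − E)² / E
  black rough-coated: (1799 − 1805.0625)² / 1805.0625 = 0.0204
  black smooth-coated: (683 − 601.6875)² / 601.6875 = 10.9886
  white rough-coated: (518 − 601.6875)² / 601.6875 = 11.6399
  white smooth-coated: (209 − 200.5625)² / 200.5625 = 0.3550
χ² = 0.0204 + 10.9886 + 11.6399 + 0.3550 = 23.0039 ≈ 23.004
Degrees of freedom = 4 − 1 = 3; critical value at α = 0.05 is 7.815.
Since 23.004 > 7.815, we reject the null hypothesis — the data do not fit the 9:3:3:1 ratio.

23.004; not consistent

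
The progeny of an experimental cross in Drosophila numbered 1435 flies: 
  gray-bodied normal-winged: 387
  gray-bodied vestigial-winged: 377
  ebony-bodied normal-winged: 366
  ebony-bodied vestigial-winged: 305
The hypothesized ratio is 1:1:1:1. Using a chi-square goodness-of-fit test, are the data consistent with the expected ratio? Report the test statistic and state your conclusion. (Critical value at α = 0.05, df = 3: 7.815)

Expected counts for N = 1435 under a 1:1:1:1 ratio (total parts = 4):
  gray-bodied normal-winged: 1435 × 1/4 = 358.75
  gray-bodied vestigial-winged: 1435 × 1/4 = 358.75
  ebony-bodied normal-winged: 1435 × 1/4 = 358.75
  ebony-bodied vestigial-winged: 1435 × 1/4 = 358.75
χ² = Σ (O − E)² / E
  gray-bodied normal-winged: (387 − 358.75)² / 358.75 = 2.2246
  gray-bodied vestigial-winged: (377 − 358.75)² / 358.75 = 0.9284
  ebony-bodied normal-winged: (366 − 358.75)² / 358.75 = 0.1465
  ebony-bodied vestigial-winged: (305 − 358.75)² / 358.75 = 8.0531
χ² = 2.2246 + 0.9284 + 0.1465 + 8.0531 = 11.3526 ≈ 11.353
Degrees of freedom = 4 − 1 = 3; critical value at α = 0.05 is 7.815.
Since 11.353 > 7.815, we reject the null hypothesis — the data do not fit the 1:1:1:1 ratio.

11.353; not consistent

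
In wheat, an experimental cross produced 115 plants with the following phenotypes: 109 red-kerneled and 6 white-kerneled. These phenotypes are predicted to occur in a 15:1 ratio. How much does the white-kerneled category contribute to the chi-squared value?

Expected counts for N = 115 under a 15:1 ratio (total parts = 16):
  red-kerneled: 115 × 15/16 = 107.8125
  white-kerneled: 115 × 1/16 = 7.1875
Contribution of white-kerneled: (6 − 7.1875)² / 7.1875 = 0.1962

0.196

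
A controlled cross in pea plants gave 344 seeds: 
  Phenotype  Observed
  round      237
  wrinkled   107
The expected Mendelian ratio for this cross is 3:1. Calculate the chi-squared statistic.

Under the 3:1 hypothesis (Σ ratio = 4, N = 344):
  round: 344 × 3/4 = 258
  wrinkled: 344 × 1/4 = 86
χ² = Σ (O − E)² / E
  round: (237 − 258)² / 258 = 1.7093
  wrinkled: (107 − 86)² / 86 = 5.1279
χ² = 1.7093 + 5.1279 = 6.8372 ≈ 6.837

6.837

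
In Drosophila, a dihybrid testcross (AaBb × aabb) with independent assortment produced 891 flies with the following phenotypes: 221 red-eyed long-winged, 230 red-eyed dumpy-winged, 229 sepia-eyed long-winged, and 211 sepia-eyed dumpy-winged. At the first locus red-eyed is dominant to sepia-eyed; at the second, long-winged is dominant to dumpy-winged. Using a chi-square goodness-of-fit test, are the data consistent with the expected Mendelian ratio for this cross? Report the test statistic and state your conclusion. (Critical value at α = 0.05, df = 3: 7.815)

1.045; consistent

A dihybrid testcross with independent assortment gives a 1:1:1:1 ratio.
Expected counts for N = 891 under a 1:1:1:1 ratio (total parts = 4):
  red-eyed long-winged: 891 × 1/4 = 222.75
  red-eyed dumpy-winged: 891 × 1/4 = 222.75
  sepia-eyed long-winged: 891 × 1/4 = 222.75
  sepia-eyed dumpy-winged: 891 × 1/4 = 222.75
χ² = Σ (O − E)² / E
  red-eyed long-winged: (221 − 222.75)² / 222.75 = 0.0137
  red-eyed dumpy-winged: (230 − 222.75)² / 222.75 = 0.2360
  sepia-eyed long-winged: (229 − 222.75)² / 222.75 = 0.1754
  sepia-eyed dumpy-winged: (211 − 222.75)² / 222.75 = 0.6198
χ² = 0.0137 + 0.2360 + 0.1754 + 0.6198 = 1.0449 ≈ 1.045
Degrees of freedom = 4 − 1 = 3; critical value at α = 0.05 is 7.815.
Since 1.045 < 7.815, we fail to reject the null hypothesis — the data are consistent with the 1:1:1:1 ratio.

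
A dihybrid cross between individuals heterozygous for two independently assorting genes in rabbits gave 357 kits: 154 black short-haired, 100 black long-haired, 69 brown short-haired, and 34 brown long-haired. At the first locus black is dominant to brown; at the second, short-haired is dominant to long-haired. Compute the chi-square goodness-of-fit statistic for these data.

A dihybrid F₂ with independent assortment and complete dominance at both loci gives a 9:3:3:1 phenotypic ratio.
Expected counts for N = 357 under a 9:3:3:1 ratio (total parts = 16):
  black short-haired: 357 × 9/16 = 200.8125
  black long-haired: 357 × 3/16 = 66.9375
  brown short-haired: 357 × 3/16 = 66.9375
  brown long-haired: 357 × 1/16 = 22.3125
χ² = Σ (O − E)² / E
  black short-haired: (154 − 200.8125)² / 200.8125 = 10.9127
  black long-haired: (100 − 66.9375)² / 66.9375 = 16.3306
  brown short-haired: (69 − 66.9375)² / 66.9375 = 0.0636
  brown long-haired: (34 − 22.3125)² / 22.3125 = 6.1220
χ² = 10.9127 + 16.3306 + 0.0636 + 6.1220 = 33.4289 ≈ 33.429

33.429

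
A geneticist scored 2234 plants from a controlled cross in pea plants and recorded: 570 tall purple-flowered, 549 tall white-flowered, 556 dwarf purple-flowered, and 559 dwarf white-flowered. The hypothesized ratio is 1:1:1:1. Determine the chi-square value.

Under the 1:1:1:1 hypothesis (Σ ratio = 4, N = 2234):
  tall purple-flowered: 2234 × 1/4 = 558.5
  tall white-flowered: 2234 × 1/4 = 558.5
  dwarf purple-flowered: 2234 × 1/4 = 558.5
  dwarf white-flowered: 2234 × 1/4 = 558.5
χ² = Σ (O − E)² / E
  tall purple-flowered: (570 − 558.5)² / 558.5 = 0.2368
  tall white-flowered: (549 − 558.5)² / 558.5 = 0.1616
  dwarf purple-flowered: (556 − 558.5)² / 558.5 = 0.0112
  dwarf white-flowered: (559 − 558.5)² / 558.5 = 0.0004
χ² = 0.2368 + 0.1616 + 0.0112 + 0.0004 = 0.410

0.410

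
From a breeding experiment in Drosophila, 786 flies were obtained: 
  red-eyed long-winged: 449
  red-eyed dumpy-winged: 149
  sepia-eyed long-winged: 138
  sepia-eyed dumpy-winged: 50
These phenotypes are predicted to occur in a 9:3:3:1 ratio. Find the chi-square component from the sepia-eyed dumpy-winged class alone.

Total ratio parts = 16. Expected numbers out of 786:
  red-eyed long-winged: 786 × 9/16 = 442.125
  red-eyed dumpy-winged: 786 × 3/16 = 147.375
  sepia-eyed long-winged: 786 × 3/16 = 147.375
  sepia-eyed dumpy-winged: 786 × 1/16 = 49.125
Contribution of sepia-eyed dumpy-winged: (50 − 49.125)² / 49.125 = 0.0156

0.016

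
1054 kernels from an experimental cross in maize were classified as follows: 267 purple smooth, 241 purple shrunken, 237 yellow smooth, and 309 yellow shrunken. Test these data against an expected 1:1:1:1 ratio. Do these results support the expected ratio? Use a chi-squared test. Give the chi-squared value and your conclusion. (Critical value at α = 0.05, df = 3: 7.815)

12.490; not consistent

Total ratio parts = 4. Expected numbers out of 1054:
  purple smooth: 1054 × 1/4 = 263.5
  purple shrunken: 1054 × 1/4 = 263.5
  yellow smooth: 1054 × 1/4 = 263.5
  yellow shrunken: 1054 × 1/4 = 263.5
χ² = Σ (O − E)² / E
  purple smooth: (267 − 263.5)² / 263.5 = 0.0465
  purple shrunken: (241 − 263.5)² / 263.5 = 1.9213
  yellow smooth: (237 − 263.5)² / 263.5 = 2.6651
  yellow shrunken: (309 − 263.5)² / 263.5 = 7.8567
χ² = 0.0465 + 1.9213 + 2.6651 + 7.8567 = 12.4896 ≈ 12.490
Degrees of freedom = 4 − 1 = 3; critical value at α = 0.05 is 7.815.
Since 12.490 > 7.815, we reject the null hypothesis — the data do not fit the 1:1:1:1 ratio.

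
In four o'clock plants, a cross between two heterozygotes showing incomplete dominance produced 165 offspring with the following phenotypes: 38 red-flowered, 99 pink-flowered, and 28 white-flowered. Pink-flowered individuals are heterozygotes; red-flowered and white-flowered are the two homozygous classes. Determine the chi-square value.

7.812

With incomplete dominance, a heterozygote × heterozygote cross gives a 1:2:1 phenotypic ratio.
The 1:2:1 ratio has 4 parts, so with N = 165 the expected counts are:
  red-flowered: 165 × 1/4 = 41.25
  pink-flowered: 165 × 2/4 = 82.5
  white-flowered: 165 × 1/4 = 41.25
χ² = Σ (O − E)² / E
  red-flowered: (38 − 41.25)² / 41.25 = 0.2561
  pink-flowered: (99 − 82.5)² / 82.5 = 3.3000
  white-flowered: (28 − 41.25)² / 41.25 = 4.2561
χ² = 0.2561 + 3.3000 + 4.2561 = 7.8122 ≈ 7.812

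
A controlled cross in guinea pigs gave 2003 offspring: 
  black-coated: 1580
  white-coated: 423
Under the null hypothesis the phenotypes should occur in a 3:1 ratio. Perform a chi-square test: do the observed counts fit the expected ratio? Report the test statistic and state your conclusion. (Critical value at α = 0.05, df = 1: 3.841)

16.096; not consistent

Total ratio parts = 4. Expected numbers out of 2003:
  black-coated: 2003 × 3/4 = 1502.25
  white-coated: 2003 × 1/4 = 500.75
χ² = Σ (O − E)² / E
  black-coated: (1580 − 1502.25)² / 1502.25 = 4.0240
  white-coated: (423 − 500.75)² / 500.75 = 12.0720
χ² = 4.0240 + 12.0720 = 16.096
Degrees of freedom = 2 − 1 = 1; critical value at α = 0.05 is 3.841.
Since 16.096 > 3.841, we reject the null hypothesis — the data do not fit the 3:1 ratio.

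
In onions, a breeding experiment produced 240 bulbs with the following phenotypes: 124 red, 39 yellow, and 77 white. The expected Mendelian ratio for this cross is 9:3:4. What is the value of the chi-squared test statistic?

6.513

The 9:3:4 ratio has 16 parts, so with N = 240 the expected counts are:
  red: 240 × 9/16 = 135
  yellow: 240 × 3/16 = 45
  white: 240 × 4/16 = 60
χ² = Σ (O − E)² / E
  red: (124 − 135)² / 135 = 0.8963
  yellow: (39 − 45)² / 45 = 0.8000
  white: (77 − 60)² / 60 = 4.8167
χ² = 0.8963 + 0.8000 + 4.8167 = 6.513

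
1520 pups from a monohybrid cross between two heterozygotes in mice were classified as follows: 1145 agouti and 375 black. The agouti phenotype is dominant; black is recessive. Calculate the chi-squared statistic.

0.088

For a monohybrid cross between heterozygotes with complete dominance, the expected phenotypic ratio is 3:1.
Under the 3:1 hypothesis (Σ ratio = 4, N = 1520):
  agouti: 1520 × 3/4 = 1140
  black: 1520 × 1/4 = 380
χ² = Σ (O − E)² / E
  agouti: (1145 − 1140)² / 1140 = 0.0219
  black: (375 − 380)² / 380 = 0.0658
χ² = 0.0219 + 0.0658 = 0.0877 ≈ 0.088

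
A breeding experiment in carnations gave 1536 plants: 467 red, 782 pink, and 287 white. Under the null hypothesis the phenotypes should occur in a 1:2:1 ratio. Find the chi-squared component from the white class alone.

The 1:2:1 ratio has 4 parts, so with N = 1536 the expected counts are:
  red: 1536 × 1/4 = 384
  pink: 1536 × 2/4 = 768
  white: 1536 × 1/4 = 384
Contribution of white: (287 − 384)² / 384 = 24.5026

24.503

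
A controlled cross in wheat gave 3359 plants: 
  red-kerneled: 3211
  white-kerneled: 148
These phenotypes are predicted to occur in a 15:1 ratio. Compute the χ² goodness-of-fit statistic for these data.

19.492

Total ratio parts = 16. Expected numbers out of 3359:
  red-kerneled: 3359 × 15/16 = 3149.0625
  white-kerneled: 3359 × 1/16 = 209.9375
χ² = Σ (O − E)² / E
  red-kerneled: (3211 − 3149.0625)² / 3149.0625 = 1.2182
  white-kerneled: (148 − 209.9375)² / 209.9375 = 18.2733
χ² = 1.2182 + 18.2733 = 19.4915 ≈ 19.492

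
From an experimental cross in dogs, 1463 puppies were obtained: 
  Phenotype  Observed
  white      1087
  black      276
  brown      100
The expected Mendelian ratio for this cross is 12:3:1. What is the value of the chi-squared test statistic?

Total ratio parts = 16. Expected numbers out of 1463:
  white: 1463 × 12/16 = 1097.25
  black: 1463 × 3/16 = 274.3125
  brown: 1463 × 1/16 = 91.4375
χ² = Σ (O − E)² / E
  white: (1087 − 1097.25)² / 1097.25 = 0.0958
  black: (276 − 274.3125)² / 274.3125 = 0.0104
  brown: (100 − 91.4375)² / 91.4375 = 0.8018
χ² = 0.0958 + 0.0104 + 0.8018 = 0.908

0.908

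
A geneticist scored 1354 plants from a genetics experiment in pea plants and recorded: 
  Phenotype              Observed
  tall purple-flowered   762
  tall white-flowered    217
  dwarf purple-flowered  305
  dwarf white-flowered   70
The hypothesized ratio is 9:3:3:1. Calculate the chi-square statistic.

Under the 9:3:3:1 hypothesis (Σ ratio = 16, N = 1354):
  tall purple-flowered: 1354 × 9/16 = 761.625
  tall white-flowered: 1354 × 3/16 = 253.875
  dwarf purple-flowered: 1354 × 3/16 = 253.875
  dwarf white-flowered: 1354 × 1/16 = 84.625
χ² = Σ (O − E)² / E
  tall purple-flowered: (762 − 761.625)² / 761.625 = 0.0002
  tall white-flowered: (217 − 253.875)² / 253.875 = 5.3560
  dwarf purple-flowered: (305 − 253.875)² / 253.875 = 10.2955
  dwarf white-flowered: (70 − 84.625)² / 84.625 = 2.5275
χ² = 0.0002 + 5.3560 + 10.2955 + 2.5275 = 18.1792 ≈ 18.179

18.179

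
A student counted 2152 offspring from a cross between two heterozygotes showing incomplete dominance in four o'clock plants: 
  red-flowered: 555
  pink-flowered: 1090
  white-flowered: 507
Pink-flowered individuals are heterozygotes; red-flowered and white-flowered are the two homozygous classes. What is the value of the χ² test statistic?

With incomplete dominance, a heterozygote × heterozygote cross gives a 1:2:1 phenotypic ratio.
The 1:2:1 ratio has 4 parts, so with N = 2152 the expected counts are:
  red-flowered: 2152 × 1/4 = 538
  pink-flowered: 2152 × 2/4 = 1076
  white-flowered: 2152 × 1/4 = 538
χ² = Σ (O − E)² / E
  red-flowered: (555 − 538)² / 538 = 0.5372
  pink-flowered: (1090 − 1076)² / 1076 = 0.1822
  white-flowered: (507 − 538)² / 538 = 1.7862
χ² = 0.5372 + 0.1822 + 1.7862 = 2.5056 ≈ 2.506

2.506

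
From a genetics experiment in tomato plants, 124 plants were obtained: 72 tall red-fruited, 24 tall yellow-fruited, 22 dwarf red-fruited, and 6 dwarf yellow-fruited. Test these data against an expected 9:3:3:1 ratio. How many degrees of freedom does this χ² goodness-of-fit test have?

3

A goodness-of-fit test with 4 phenotype classes has df = 4 − 1 = 3.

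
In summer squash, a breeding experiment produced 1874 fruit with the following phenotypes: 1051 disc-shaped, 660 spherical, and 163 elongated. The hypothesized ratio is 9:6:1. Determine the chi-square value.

Under the 9:6:1 hypothesis (Σ ratio = 16, N = 1874):
  disc-shaped: 1874 × 9/16 = 1054.125
  spherical: 1874 × 6/16 = 702.75
  elongated: 1874 × 1/16 = 117.125
χ² = Σ (O − E)² / E
  disc-shaped: (1051 − 1054.125)² / 1054.125 = 0.0093
  spherical: (660 − 702.75)² / 702.75 = 2.6006
  elongated: (163 − 117.125)² / 117.125 = 17.9681
χ² = 0.0093 + 2.6006 + 17.9681 = 20.578

20.578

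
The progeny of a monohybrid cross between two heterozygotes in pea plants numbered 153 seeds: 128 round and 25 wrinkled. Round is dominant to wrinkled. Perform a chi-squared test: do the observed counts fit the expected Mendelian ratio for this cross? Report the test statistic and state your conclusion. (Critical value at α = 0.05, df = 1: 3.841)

For a monohybrid cross between heterozygotes with complete dominance, the expected phenotypic ratio is 3:1.
The 3:1 ratio has 4 parts, so with N = 153 the expected counts are:
  round: 153 × 3/4 = 114.75
  wrinkled: 153 × 1/4 = 38.25
χ² = Σ (O − E)² / E
  round: (128 − 114.75)² / 114.75 = 1.5300
  wrinkled: (25 − 38.25)² / 38.25 = 4.5899
χ² = 1.5300 + 4.5899 = 6.1199 ≈ 6.120
Degrees of freedom = 2 − 1 = 1; critical value at α = 0.05 is 3.841.
Since 6.120 > 3.841, we reject the null hypothesis — the data do not fit the 3:1 ratio.

6.120; not consistent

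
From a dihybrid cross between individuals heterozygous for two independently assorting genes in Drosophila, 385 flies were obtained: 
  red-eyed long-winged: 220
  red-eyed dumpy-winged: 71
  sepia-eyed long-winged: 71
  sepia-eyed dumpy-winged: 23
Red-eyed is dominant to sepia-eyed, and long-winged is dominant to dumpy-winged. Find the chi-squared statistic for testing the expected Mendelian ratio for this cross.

0.141

A dihybrid F₂ with independent assortment and complete dominance at both loci gives a 9:3:3:1 phenotypic ratio.
Under the 9:3:3:1 hypothesis (Σ ratio = 16, N = 385):
  red-eyed long-winged: 385 × 9/16 = 216.5625
  red-eyed dumpy-winged: 385 × 3/16 = 72.1875
  sepia-eyed long-winged: 385 × 3/16 = 72.1875
  sepia-eyed dumpy-winged: 385 × 1/16 = 24.0625
χ² = Σ (O − E)² / E
  red-eyed long-winged: (220 − 216.5625)² / 216.5625 = 0.0546
  red-eyed dumpy-winged: (71 − 72.1875)² / 72.1875 = 0.0195
  sepia-eyed long-winged: (71 − 72.1875)² / 72.1875 = 0.0195
  sepia-eyed dumpy-winged: (23 − 24.0625)² / 24.0625 = 0.0469
χ² = 0.0546 + 0.0195 + 0.0195 + 0.0469 = 0.1405 ≈ 0.141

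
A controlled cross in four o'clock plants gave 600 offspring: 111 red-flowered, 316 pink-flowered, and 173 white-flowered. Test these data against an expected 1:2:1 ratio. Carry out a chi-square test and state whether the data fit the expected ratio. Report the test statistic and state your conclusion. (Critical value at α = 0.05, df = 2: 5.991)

14.520; not consistent

Under the 1:2:1 hypothesis (Σ ratio = 4, N = 600):
  red-flowered: 600 × 1/4 = 150
  pink-flowered: 600 × 2/4 = 300
  white-flowered: 600 × 1/4 = 150
χ² = Σ (O − E)² / E
  red-flowered: (111 − 150)² / 150 = 10.1400
  pink-flowered: (316 − 300)² / 300 = 0.8533
  white-flowered: (173 − 150)² / 150 = 3.5267
χ² = 10.1400 + 0.8533 + 3.5267 = 14.520
Degrees of freedom = 3 − 1 = 2; critical value at α = 0.05 is 5.991.
Since 14.520 > 5.991, we reject the null hypothesis — the data do not fit the 1:2:1 ratio.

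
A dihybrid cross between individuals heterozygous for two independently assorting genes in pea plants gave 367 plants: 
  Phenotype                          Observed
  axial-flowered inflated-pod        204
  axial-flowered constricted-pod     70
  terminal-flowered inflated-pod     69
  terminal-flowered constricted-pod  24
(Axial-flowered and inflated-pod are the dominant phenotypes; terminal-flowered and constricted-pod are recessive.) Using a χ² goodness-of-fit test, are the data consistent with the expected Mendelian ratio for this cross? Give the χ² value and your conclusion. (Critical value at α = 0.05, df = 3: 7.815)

A dihybrid F₂ with independent assortment and complete dominance at both loci gives a 9:3:3:1 phenotypic ratio.
Total ratio parts = 16. Expected numbers out of 367:
  axial-flowered inflated-pod: 367 × 9/16 = 206.4375
  axial-flowered constricted-pod: 367 × 3/16 = 68.8125
  terminal-flowered inflated-pod: 367 × 3/16 = 68.8125
  terminal-flowered constricted-pod: 367 × 1/16 = 22.9375
χ² = Σ (O − E)² / E
  axial-flowered inflated-pod: (204 − 206.4375)² / 206.4375 = 0.0288
  axial-flowered constricted-pod: (70 − 68.8125)² / 68.8125 = 0.0205
  terminal-flowered inflated-pod: (69 − 68.8125)² / 68.8125 = 0.0005
  terminal-flowered constricted-pod: (24 − 22.9375)² / 22.9375 = 0.0492
χ² = 0.0288 + 0.0205 + 0.0005 + 0.0492 = 0.099
Degrees of freedom = 4 − 1 = 3; critical value at α = 0.05 is 7.815.
Since 0.099 < 7.815, we fail to reject the null hypothesis — the data are consistent with the 9:3:3:1 ratio.

0.099; consistent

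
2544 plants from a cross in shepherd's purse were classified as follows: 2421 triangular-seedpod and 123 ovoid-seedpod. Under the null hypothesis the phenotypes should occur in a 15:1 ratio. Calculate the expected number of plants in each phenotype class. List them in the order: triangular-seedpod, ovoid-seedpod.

Expected counts for N = 2544 under a 15:1 ratio (total parts = 16):
  triangular-seedpod: 2544 × 15/16 = 2385
  ovoid-seedpod: 2544 × 1/16 = 159

2385, 159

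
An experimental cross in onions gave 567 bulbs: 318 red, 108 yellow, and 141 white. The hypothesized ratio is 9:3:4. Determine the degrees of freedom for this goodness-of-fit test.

A goodness-of-fit test with 3 phenotype classes has df = 3 − 1 = 2.

2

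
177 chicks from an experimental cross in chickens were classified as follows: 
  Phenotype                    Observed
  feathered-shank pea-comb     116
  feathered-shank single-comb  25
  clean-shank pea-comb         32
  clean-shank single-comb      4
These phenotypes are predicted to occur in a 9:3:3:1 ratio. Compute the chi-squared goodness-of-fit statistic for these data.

9.285

Expected counts for N = 177 under a 9:3:3:1 ratio (total parts = 16):
  feathered-shank pea-comb: 177 × 9/16 = 99.5625
  feathered-shank single-comb: 177 × 3/16 = 33.1875
  clean-shank pea-comb: 177 × 3/16 = 33.1875
  clean-shank single-comb: 177 × 1/16 = 11.0625
χ² = Σ (O − E)² / E
  feathered-shank pea-comb: (116 − 99.5625)² / 99.5625 = 2.7138
  feathered-shank single-comb: (25 − 33.1875)² / 33.1875 = 2.0199
  clean-shank pea-comb: (32 − 33.1875)² / 33.1875 = 0.0425
  clean-shank single-comb: (4 − 11.0625)² / 11.0625 = 4.5088
χ² = 2.7138 + 2.0199 + 0.0425 + 4.5088 = 9.285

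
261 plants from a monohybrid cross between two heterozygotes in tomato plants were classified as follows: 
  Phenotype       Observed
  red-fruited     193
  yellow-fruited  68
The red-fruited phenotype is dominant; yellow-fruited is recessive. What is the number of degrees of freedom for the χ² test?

1

For a monohybrid cross between heterozygotes with complete dominance, the expected phenotypic ratio is 3:1.
A goodness-of-fit test with 2 phenotype classes has df = 2 − 1 = 1.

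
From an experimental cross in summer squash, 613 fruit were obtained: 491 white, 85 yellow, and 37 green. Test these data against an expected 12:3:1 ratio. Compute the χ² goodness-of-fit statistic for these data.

The 12:3:1 ratio has 16 parts, so with N = 613 the expected counts are:
  white: 613 × 12/16 = 459.75
  yellow: 613 × 3/16 = 114.9375
  green: 613 × 1/16 = 38.3125
χ² = Σ (O − E)² / E
  white: (491 − 459.75)² / 459.75 = 2.1241
  yellow: (85 − 114.9375)² / 114.9375 = 7.7978
  green: (37 − 38.3125)² / 38.3125 = 0.0450
χ² = 2.1241 + 7.7978 + 0.0450 = 9.9669 ≈ 9.967

9.967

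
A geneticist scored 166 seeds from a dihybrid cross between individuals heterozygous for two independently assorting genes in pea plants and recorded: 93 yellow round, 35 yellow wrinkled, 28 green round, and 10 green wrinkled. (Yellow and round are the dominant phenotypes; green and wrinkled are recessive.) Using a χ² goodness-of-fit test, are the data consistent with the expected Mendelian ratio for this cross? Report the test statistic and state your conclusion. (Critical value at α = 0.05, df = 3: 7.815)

A dihybrid F₂ with independent assortment and complete dominance at both loci gives a 9:3:3:1 phenotypic ratio.
The 9:3:3:1 ratio has 16 parts, so with N = 166 the expected counts are:
  yellow round: 166 × 9/16 = 93.375
  yellow wrinkled: 166 × 3/16 = 31.125
  green round: 166 × 3/16 = 31.125
  green wrinkled: 166 × 1/16 = 10.375
χ² = Σ (O − E)² / E
  yellow round: (93 − 93.375)² / 93.375 = 0.0015
  yellow wrinkled: (35 − 31.125)² / 31.125 = 0.4824
  green round: (28 − 31.125)² / 31.125 = 0.3138
  green wrinkled: (10 − 10.375)² / 10.375 = 0.0136
χ² = 0.0015 + 0.4824 + 0.3138 + 0.0136 = 0.8113 ≈ 0.811
Degrees of freedom = 4 − 1 = 3; critical value at α = 0.05 is 7.815.
Since 0.811 < 7.815, we fail to reject the null hypothesis — the data are consistent with the 9:3:3:1 ratio.

0.811; consistent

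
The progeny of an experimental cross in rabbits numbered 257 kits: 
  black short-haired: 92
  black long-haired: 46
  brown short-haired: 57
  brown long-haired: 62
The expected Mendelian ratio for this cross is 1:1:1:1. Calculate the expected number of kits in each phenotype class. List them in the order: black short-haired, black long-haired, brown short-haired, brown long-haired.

64.25, 64.25, 64.25, 64.25

Expected counts for N = 257 under a 1:1:1:1 ratio (total parts = 4):
  black short-haired: 257 × 1/4 = 64.25
  black long-haired: 257 × 1/4 = 64.25
  brown short-haired: 257 × 1/4 = 64.25
  brown long-haired: 257 × 1/4 = 64.25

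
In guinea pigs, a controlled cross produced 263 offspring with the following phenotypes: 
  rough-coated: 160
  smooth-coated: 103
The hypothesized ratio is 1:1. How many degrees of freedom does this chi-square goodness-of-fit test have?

1

A goodness-of-fit test with 2 phenotype classes has df = 2 − 1 = 1.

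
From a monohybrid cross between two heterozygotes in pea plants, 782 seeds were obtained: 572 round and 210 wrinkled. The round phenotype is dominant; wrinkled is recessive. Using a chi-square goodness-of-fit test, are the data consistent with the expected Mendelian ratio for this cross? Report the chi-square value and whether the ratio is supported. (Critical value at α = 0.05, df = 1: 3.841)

For a monohybrid cross between heterozygotes with complete dominance, the expected phenotypic ratio is 3:1.
The 3:1 ratio has 4 parts, so with N = 782 the expected counts are:
  round: 782 × 3/4 = 586.5
  wrinkled: 782 × 1/4 = 195.5
χ² = Σ (O − E)² / E
  round: (572 − 586.5)² / 586.5 = 0.3585
  wrinkled: (210 − 195.5)² / 195.5 = 1.0754
χ² = 0.3585 + 1.0754 = 1.4339 ≈ 1.434
Degrees of freedom = 2 − 1 = 1; critical value at α = 0.05 is 3.841.
Since 1.434 < 3.841, we fail to reject the null hypothesis — the data are consistent with the 3:1 ratio.

1.434; consistent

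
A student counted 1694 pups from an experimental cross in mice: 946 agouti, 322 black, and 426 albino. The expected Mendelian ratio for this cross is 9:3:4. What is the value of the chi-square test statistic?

Under the 9:3:4 hypothesis (Σ ratio = 16, N = 1694):
  agouti: 1694 × 9/16 = 952.875
  black: 1694 × 3/16 = 317.625
  albino: 1694 × 4/16 = 423.5
χ² = Σ (O − E)² / E
  agouti: (946 − 952.875)² / 952.875 = 0.0496
  black: (322 − 317.625)² / 317.625 = 0.0603
  albino: (426 − 423.5)² / 423.5 = 0.0148
χ² = 0.0496 + 0.0603 + 0.0148 = 0.1247 ≈ 0.125

0.125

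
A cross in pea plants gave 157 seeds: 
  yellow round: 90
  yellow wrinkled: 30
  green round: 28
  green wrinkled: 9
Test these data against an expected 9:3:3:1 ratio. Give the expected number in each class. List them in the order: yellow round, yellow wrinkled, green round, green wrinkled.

88.3125, 29.4375, 29.4375, 9.8125

Total ratio parts = 16. Expected numbers out of 157:
  yellow round: 157 × 9/16 = 88.3125
  yellow wrinkled: 157 × 3/16 = 29.4375
  green round: 157 × 3/16 = 29.4375
  green wrinkled: 157 × 1/16 = 9.8125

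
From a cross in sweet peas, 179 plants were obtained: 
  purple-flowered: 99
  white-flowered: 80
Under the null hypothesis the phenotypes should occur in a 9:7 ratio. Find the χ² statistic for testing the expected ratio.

0.065

Expected counts for N = 179 under a 9:7 ratio (total parts = 16):
  purple-flowered: 179 × 9/16 = 100.6875
  white-flowered: 179 × 7/16 = 78.3125
χ² = Σ (O − E)² / E
  purple-flowered: (99 − 100.6875)² / 100.6875 = 0.0283
  white-flowered: (80 − 78.3125)² / 78.3125 = 0.0364
χ² = 0.0283 + 0.0364 = 0.0647 ≈ 0.065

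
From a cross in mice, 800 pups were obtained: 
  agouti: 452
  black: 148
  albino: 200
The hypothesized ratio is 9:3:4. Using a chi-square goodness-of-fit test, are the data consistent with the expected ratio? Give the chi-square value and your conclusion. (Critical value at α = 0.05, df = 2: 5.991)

The 9:3:4 ratio has 16 parts, so with N = 800 the expected counts are:
  agouti: 800 × 9/16 = 450
  black: 800 × 3/16 = 150
  albino: 800 × 4/16 = 200
χ² = Σ (O − E)² / E
  agouti: (452 − 450)² / 450 = 0.0089
  black: (148 − 150)² / 150 = 0.0267
  albino: (200 − 200)² / 200 = 0.0000
χ² = 0.0089 + 0.0267 + 0.0000 = 0.0356 ≈ 0.036
Degrees of freedom = 3 − 1 = 2; critical value at α = 0.05 is 5.991.
Since 0.036 < 5.991, we fail to reject the null hypothesis — the data are consistent with the 9:3:4 ratio.

0.036; consistent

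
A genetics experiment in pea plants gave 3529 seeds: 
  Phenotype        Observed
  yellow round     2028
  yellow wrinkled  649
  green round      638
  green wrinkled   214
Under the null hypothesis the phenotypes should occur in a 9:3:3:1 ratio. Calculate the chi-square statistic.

2.215

Total ratio parts = 16. Expected numbers out of 3529:
  yellow round: 3529 × 9/16 = 1985.0625
  yellow wrinkled: 3529 × 3/16 = 661.6875
  green round: 3529 × 3/16 = 661.6875
  green wrinkled: 3529 × 1/16 = 220.5625
χ² = Σ (O − E)² / E
  yellow round: (2028 − 1985.0625)² / 1985.0625 = 0.9288
  yellow wrinkled: (649 − 661.6875)² / 661.6875 = 0.2433
  green round: (638 − 661.6875)² / 661.6875 = 0.8480
  green wrinkled: (214 − 220.5625)² / 220.5625 = 0.1953
χ² = 0.9288 + 0.2433 + 0.8480 + 0.1953 = 2.2154 ≈ 2.215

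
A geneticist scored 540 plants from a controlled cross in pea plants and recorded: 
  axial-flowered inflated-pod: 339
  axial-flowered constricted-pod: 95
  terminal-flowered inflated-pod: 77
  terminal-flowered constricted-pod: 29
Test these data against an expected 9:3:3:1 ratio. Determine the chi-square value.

10.953

Expected counts for N = 540 under a 9:3:3:1 ratio (total parts = 16):
  axial-flowered inflated-pod: 540 × 9/16 = 303.75
  axial-flowered constricted-pod: 540 × 3/16 = 101.25
  terminal-flowered inflated-pod: 540 × 3/16 = 101.25
  terminal-flowered constricted-pod: 540 × 1/16 = 33.75
χ² = Σ (O − E)² / E
  axial-flowered inflated-pod: (339 − 303.75)² / 303.75 = 4.0907
  axial-flowered constricted-pod: (95 − 101.25)² / 101.25 = 0.3858
  terminal-flowered inflated-pod: (77 − 101.25)² / 101.25 = 5.8080
  terminal-flowered constricted-pod: (29 − 33.75)² / 33.75 = 0.6685
χ² = 4.0907 + 0.3858 + 5.8080 + 0.6685 = 10.953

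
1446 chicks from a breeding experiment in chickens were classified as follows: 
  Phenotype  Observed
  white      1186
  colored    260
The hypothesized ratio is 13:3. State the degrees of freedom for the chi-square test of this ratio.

1

A goodness-of-fit test with 2 phenotype classes has df = 2 − 1 = 1.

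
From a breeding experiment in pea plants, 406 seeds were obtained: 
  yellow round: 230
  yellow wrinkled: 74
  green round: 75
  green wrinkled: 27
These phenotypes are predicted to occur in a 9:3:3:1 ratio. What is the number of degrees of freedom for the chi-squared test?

A goodness-of-fit test with 4 phenotype classes has df = 4 − 1 = 3.

3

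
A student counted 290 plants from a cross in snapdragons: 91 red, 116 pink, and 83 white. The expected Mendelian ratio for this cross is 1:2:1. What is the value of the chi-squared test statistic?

Total ratio parts = 4. Expected numbers out of 290:
  red: 290 × 1/4 = 72.5
  pink: 290 × 2/4 = 145
  white: 290 × 1/4 = 72.5
χ² = Σ (O − E)² / E
  red: (91 − 72.5)² / 72.5 = 4.7207
  pink: (116 − 145)² / 145 = 5.8000
  white: (83 − 72.5)² / 72.5 = 1.5207
χ² = 4.7207 + 5.8000 + 1.5207 = 12.0414 ≈ 12.041

12.041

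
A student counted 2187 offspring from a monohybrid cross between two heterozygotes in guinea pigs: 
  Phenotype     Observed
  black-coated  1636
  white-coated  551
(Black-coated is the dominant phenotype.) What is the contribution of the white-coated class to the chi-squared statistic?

For a monohybrid cross between heterozygotes with complete dominance, the expected phenotypic ratio is 3:1.
Expected counts for N = 2187 under a 3:1 ratio (total parts = 4):
  black-coated: 2187 × 3/4 = 1640.25
  white-coated: 2187 × 1/4 = 546.75
Contribution of white-coated: (551 − 546.75)² / 546.75 = 0.0330

0.033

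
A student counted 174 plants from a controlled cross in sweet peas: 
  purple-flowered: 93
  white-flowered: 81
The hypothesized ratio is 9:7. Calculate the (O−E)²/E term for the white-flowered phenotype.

Expected counts for N = 174 under a 9:7 ratio (total parts = 16):
  purple-flowered: 174 × 9/16 = 97.875
  white-flowered: 174 × 7/16 = 76.125
Contribution of white-flowered: (81 − 76.125)² / 76.125 = 0.3122

0.312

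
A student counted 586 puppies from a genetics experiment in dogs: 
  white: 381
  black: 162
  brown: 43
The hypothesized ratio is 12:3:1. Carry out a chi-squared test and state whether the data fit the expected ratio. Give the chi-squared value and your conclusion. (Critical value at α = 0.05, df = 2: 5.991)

Under the 12:3:1 hypothesis (Σ ratio = 16, N = 586):
  white: 586 × 12/16 = 439.5
  black: 586 × 3/16 = 109.875
  brown: 586 × 1/16 = 36.625
χ² = Σ (O − E)² / E
  white: (381 − 439.5)² / 439.5 = 7.7867
  black: (162 − 109.875)² / 109.875 = 24.7282
  brown: (43 − 36.625)² / 36.625 = 1.1096
χ² = 7.7867 + 24.7282 + 1.1096 = 33.6245 ≈ 33.625
Degrees of freedom = 3 − 1 = 2; critical value at α = 0.05 is 5.991.
Since 33.625 > 5.991, we reject the null hypothesis — the data do not fit the 12:3:1 ratio.

33.625; not consistent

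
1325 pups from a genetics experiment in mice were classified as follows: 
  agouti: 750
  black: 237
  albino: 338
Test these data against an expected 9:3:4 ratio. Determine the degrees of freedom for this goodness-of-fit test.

A goodness-of-fit test with 3 phenotype classes has df = 3 − 1 = 2.

2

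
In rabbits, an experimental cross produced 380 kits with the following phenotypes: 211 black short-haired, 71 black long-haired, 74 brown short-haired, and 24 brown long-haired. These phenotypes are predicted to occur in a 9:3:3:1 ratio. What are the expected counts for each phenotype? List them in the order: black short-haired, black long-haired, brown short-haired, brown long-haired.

213.75, 71.25, 71.25, 23.75

The 9:3:3:1 ratio has 16 parts, so with N = 380 the expected counts are:
  black short-haired: 380 × 9/16 = 213.75
  black long-haired: 380 × 3/16 = 71.25
  brown short-haired: 380 × 3/16 = 71.25
  brown long-haired: 380 × 1/16 = 23.75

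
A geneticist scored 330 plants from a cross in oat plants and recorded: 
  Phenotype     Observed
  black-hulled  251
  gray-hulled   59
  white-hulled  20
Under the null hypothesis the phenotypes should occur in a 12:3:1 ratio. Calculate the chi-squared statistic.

Expected counts for N = 330 under a 12:3:1 ratio (total parts = 16):
  black-hulled: 330 × 12/16 = 247.5
  gray-hulled: 330 × 3/16 = 61.875
  white-hulled: 330 × 1/16 = 20.625
χ² = Σ (O − E)² / E
  black-hulled: (251 − 247.5)² / 247.5 = 0.0495
  gray-hulled: (59 − 61.875)² / 61.875 = 0.1336
  white-hulled: (20 − 20.625)² / 20.625 = 0.0189
χ² = 0.0495 + 0.1336 + 0.0189 = 0.202

0.202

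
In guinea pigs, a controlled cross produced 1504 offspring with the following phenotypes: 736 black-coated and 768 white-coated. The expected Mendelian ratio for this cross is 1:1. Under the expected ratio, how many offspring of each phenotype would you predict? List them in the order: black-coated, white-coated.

Total ratio parts = 2. Expected numbers out of 1504:
  black-coated: 1504 × 1/2 = 752
  white-coated: 1504 × 1/2 = 752

752, 752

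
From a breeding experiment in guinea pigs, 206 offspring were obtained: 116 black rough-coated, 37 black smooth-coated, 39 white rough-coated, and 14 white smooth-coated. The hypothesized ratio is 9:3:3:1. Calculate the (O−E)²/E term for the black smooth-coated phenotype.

Under the 9:3:3:1 hypothesis (Σ ratio = 16, N = 206):
  black rough-coated: 206 × 9/16 = 115.875
  black smooth-coated: 206 × 3/16 = 38.625
  white rough-coated: 206 × 3/16 = 38.625
  white smooth-coated: 206 × 1/16 = 12.875
Contribution of black smooth-coated: (37 − 38.625)² / 38.625 = 0.0684

0.068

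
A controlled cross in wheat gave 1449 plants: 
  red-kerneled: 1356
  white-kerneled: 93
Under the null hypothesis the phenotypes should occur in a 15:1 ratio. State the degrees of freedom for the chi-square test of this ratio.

1

A goodness-of-fit test with 2 phenotype classes has df = 2 − 1 = 1.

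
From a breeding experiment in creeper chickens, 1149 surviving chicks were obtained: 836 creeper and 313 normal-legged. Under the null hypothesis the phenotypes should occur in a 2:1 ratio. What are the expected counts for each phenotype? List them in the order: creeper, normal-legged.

Expected counts for N = 1149 under a 2:1 ratio (total parts = 3):
  creeper: 1149 × 2/3 = 766
  normal-legged: 1149 × 1/3 = 383

766, 383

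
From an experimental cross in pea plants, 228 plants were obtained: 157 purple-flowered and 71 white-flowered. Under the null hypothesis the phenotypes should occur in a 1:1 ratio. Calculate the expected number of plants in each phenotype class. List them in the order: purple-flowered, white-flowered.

The 1:1 ratio has 2 parts, so with N = 228 the expected counts are:
  purple-flowered: 228 × 1/2 = 114
  white-flowered: 228 × 1/2 = 114

114, 114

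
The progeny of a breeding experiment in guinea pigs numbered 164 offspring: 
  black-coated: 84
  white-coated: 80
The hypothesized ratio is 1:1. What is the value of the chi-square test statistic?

0.098

The 1:1 ratio has 2 parts, so with N = 164 the expected counts are:
  black-coated: 164 × 1/2 = 82
  white-coated: 164 × 1/2 = 82
χ² = Σ (O − E)² / E
  black-coated: (84 − 82)² / 82 = 0.0488
  white-coated: (80 − 82)² / 82 = 0.0488
χ² = 0.0488 + 0.0488 = 0.0976 ≈ 0.098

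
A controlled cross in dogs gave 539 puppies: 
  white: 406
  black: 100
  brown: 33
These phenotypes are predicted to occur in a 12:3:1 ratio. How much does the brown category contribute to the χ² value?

0.014

Expected counts for N = 539 under a 12:3:1 ratio (total parts = 16):
  white: 539 × 12/16 = 404.25
  black: 539 × 3/16 = 101.0625
  brown: 539 × 1/16 = 33.6875
Contribution of brown: (33 − 33.6875)² / 33.6875 = 0.0140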